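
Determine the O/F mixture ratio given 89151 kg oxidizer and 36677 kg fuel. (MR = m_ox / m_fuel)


MR = 89151 / 36677 = 2.43

2.43


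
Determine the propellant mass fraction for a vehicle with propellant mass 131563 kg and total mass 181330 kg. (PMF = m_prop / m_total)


PMF = 131563 / 181330 = 0.726

0.726


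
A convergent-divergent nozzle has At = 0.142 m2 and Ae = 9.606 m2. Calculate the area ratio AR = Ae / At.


AR = 9.606 / 0.142 = 67.6

67.6


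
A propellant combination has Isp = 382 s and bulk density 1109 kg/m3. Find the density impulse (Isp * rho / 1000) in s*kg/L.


rho*Isp = 382 * 1109 / 1000 = 424 s*kg/L

424 s*kg/L


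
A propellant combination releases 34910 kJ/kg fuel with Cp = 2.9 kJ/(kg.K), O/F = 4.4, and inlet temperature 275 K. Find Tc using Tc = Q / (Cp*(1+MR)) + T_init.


Tc = 34910 / (2.9 * (1 + 4.4)) + 275 = 2504 K

2504 K


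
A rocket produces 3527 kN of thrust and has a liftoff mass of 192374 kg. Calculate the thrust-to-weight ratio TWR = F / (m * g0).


TWR = 3527000 / (192374 * 9.81) = 1.87

1.87


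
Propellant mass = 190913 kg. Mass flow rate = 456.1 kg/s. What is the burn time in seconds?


tb = 190913 / 456.1 = 418.6 s

418.6 s


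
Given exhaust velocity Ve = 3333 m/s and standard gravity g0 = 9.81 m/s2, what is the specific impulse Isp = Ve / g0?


Isp = Ve / g0 = 3333 / 9.81 = 339.8 s

339.8 s


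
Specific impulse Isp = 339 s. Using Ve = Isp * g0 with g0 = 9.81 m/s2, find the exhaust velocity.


Ve = Isp * g0 = 339 * 9.81 = 3325.6 m/s

3325.6 m/s


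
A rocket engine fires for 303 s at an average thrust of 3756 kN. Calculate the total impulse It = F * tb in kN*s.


It = 3756 * 303 = 1138068 kN*s

1138068 kN*s


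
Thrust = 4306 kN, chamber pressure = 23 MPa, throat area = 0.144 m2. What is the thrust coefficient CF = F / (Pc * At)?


CF = 4306000 / (23e6 * 0.144) = 1.3

1.3


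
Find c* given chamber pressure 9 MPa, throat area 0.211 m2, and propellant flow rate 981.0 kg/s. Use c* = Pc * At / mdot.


c* = 9e6 * 0.211 / 981.0 = 1936 m/s

1936 m/s


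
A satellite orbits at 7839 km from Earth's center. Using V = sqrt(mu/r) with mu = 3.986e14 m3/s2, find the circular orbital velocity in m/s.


V = sqrt(3.986e14 / 7839000) = 7131 m/s

7131 m/s


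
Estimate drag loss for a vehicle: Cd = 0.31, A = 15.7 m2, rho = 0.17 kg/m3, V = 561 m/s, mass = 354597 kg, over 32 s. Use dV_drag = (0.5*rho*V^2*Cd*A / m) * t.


D = 0.5 * 0.17 * 561^2 * 0.31 * 15.7 = 130198.5 N
a = 130198.5 / 354597 = 0.3672 m/s2
dV = 0.3672 * 32 = 11.7 m/s

11.7 m/s


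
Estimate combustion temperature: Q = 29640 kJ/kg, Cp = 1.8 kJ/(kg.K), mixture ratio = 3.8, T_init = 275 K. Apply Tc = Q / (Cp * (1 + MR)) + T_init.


Tc = 29640 / (1.8 * (1 + 3.8)) + 275 = 3706 K

3706 K


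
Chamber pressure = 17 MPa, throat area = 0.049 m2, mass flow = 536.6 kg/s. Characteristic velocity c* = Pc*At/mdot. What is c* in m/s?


c* = 17e6 * 0.049 / 536.6 = 1552 m/s

1552 m/s


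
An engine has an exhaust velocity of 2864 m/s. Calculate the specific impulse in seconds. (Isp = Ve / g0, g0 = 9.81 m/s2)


Isp = Ve / g0 = 2864 / 9.81 = 291.9 s

291.9 s


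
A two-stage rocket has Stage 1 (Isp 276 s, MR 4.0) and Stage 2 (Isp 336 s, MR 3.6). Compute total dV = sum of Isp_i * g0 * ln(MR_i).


dV1 = 276 * 9.81 * ln(4.0) = 3753.5 m/s
dV2 = 336 * 9.81 * ln(3.6) = 4222.2 m/s
Total dV = 3753.5 + 4222.2 = 7975.7 m/s ~ 7976 m/s

7976 m/s


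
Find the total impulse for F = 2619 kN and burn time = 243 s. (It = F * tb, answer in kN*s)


It = 2619 * 243 = 636417 kN*s

636417 kN*s


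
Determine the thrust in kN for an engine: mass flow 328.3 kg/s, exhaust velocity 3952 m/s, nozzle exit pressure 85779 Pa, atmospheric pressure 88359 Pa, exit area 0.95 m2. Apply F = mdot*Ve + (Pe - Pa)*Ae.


F = 328.3 * 3952 + (85779 - 88359) * 0.95 = 1.2950e+06 N = 1295.0 kN

1295.0 kN


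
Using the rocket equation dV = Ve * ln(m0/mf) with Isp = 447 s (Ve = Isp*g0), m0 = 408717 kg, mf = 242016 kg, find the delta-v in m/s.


Ve = 447 * 9.81 = 4385.07 m/s
dV = 4385.07 * ln(408717/242016) = 2298 m/s

2298 m/s


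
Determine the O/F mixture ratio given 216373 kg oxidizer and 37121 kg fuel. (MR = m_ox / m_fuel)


MR = 216373 / 37121 = 5.83

5.83


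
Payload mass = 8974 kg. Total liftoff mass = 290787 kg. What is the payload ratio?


PR = 8974 / 290787 = 0.0309

0.0309


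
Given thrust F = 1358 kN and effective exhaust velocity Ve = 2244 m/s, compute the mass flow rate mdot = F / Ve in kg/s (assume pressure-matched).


mdot = F / Ve = 1358000 / 2244 = 605.2 kg/s

605.2 kg/s


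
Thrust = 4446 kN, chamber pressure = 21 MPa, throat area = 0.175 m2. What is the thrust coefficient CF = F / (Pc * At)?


CF = 4446000 / (21e6 * 0.175) = 1.21

1.21


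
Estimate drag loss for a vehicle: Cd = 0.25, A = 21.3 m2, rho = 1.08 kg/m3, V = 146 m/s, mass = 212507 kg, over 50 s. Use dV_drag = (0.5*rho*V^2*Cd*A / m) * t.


D = 0.5 * 1.08 * 146^2 * 0.25 * 21.3 = 61294.16 N
a = 61294.16 / 212507 = 0.2884 m/s2
dV = 0.2884 * 50 = 14.4 m/s

14.4 m/s


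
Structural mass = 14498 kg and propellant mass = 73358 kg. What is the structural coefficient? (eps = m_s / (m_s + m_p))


eps = 14498 / (14498 + 73358) = 0.165

0.165


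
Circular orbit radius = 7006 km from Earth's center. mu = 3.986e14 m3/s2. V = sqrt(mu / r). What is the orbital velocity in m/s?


V = sqrt(3.986e14 / 7006000) = 7543 m/s

7543 m/s


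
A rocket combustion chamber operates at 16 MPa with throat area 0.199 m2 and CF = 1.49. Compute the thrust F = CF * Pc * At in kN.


F = 1.49 * 16e6 * 0.199 = 4.7442e+06 N = 4744.2 kN

4744.2 kN


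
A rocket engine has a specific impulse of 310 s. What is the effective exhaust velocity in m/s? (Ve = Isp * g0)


Ve = Isp * g0 = 310 * 9.81 = 3041.1 m/s

3041.1 m/s


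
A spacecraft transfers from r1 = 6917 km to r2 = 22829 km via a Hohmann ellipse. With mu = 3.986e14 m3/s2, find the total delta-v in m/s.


V1 = sqrt(mu/r1) = 7591.19 m/s
dV1 = V1*(sqrt(2*r2/(r1+r2)) - 1) = 1813.71 m/s
V2 = sqrt(mu/r2) = 4178.55 m/s
dV2 = V2*(1 - sqrt(2*r1/(r1+r2))) = 1328.94 m/s
Total dV = 3143 m/s

3143 m/s


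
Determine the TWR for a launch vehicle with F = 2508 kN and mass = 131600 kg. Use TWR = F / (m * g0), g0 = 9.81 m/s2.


TWR = 2508000 / (131600 * 9.81) = 1.94

1.94


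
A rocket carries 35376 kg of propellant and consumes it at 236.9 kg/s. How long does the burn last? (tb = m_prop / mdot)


tb = 35376 / 236.9 = 149.3 s

149.3 s


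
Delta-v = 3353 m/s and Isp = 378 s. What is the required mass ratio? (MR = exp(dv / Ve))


Ve = 378 * 9.81 = 3708.18 m/s
MR = exp(3353 / 3708.18) = 2.47

2.47


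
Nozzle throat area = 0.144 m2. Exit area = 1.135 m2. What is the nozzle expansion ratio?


AR = 1.135 / 0.144 = 7.9

7.9


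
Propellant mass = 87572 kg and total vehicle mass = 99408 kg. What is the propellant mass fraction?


PMF = 87572 / 99408 = 0.881

0.881


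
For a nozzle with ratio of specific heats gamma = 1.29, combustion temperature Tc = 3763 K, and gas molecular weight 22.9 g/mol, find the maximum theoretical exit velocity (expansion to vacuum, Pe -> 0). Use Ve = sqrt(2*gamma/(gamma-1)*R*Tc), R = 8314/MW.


R = 8314 / 22.9 = 363.06 J/(kg.K)
Ve = sqrt(2 * 1.29 / (1.29 - 1) * 363.06 * 3763) = 3486 m/s

3486 m/s


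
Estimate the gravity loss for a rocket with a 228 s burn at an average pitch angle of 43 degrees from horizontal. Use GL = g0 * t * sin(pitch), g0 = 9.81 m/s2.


GL = 9.81 * 228 * sin(43 deg) = 1525 m/s

1525 m/s


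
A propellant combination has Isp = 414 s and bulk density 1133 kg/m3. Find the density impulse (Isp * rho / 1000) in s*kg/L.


rho*Isp = 414 * 1133 / 1000 = 469 s*kg/L

469 s*kg/L


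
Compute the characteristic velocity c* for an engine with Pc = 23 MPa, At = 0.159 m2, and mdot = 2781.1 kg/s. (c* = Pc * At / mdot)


c* = 23e6 * 0.159 / 2781.1 = 1315 m/s

1315 m/s


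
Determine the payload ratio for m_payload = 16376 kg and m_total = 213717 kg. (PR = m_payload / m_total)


PR = 16376 / 213717 = 0.0766

0.0766


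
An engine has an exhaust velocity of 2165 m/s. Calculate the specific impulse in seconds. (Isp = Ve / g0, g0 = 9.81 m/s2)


Isp = Ve / g0 = 2165 / 9.81 = 220.7 s

220.7 s


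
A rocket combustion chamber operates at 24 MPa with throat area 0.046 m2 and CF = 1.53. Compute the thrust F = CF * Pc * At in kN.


F = 1.53 * 24e6 * 0.046 = 1.6891e+06 N = 1689.1 kN

1689.1 kN


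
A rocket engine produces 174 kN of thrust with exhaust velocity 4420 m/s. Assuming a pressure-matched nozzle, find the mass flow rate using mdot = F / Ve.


mdot = F / Ve = 174000 / 4420 = 39.4 kg/s

39.4 kg/s


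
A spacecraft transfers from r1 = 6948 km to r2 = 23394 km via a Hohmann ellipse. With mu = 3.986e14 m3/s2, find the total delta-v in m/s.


V1 = sqrt(mu/r1) = 7574.23 m/s
dV1 = V1*(sqrt(2*r2/(r1+r2)) - 1) = 1831.31 m/s
V2 = sqrt(mu/r2) = 4127.78 m/s
dV2 = V2*(1 - sqrt(2*r1/(r1+r2))) = 1334.34 m/s
Total dV = 3166 m/s

3166 m/s


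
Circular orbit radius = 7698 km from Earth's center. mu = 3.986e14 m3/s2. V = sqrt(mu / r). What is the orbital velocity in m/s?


V = sqrt(3.986e14 / 7698000) = 7196 m/s

7196 m/s


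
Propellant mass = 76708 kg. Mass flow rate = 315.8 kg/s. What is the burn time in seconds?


tb = 76708 / 315.8 = 242.9 s

242.9 s


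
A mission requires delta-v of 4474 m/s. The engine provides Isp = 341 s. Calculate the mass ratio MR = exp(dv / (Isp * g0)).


Ve = 341 * 9.81 = 3345.21 m/s
MR = exp(4474 / 3345.21) = 3.809

3.809


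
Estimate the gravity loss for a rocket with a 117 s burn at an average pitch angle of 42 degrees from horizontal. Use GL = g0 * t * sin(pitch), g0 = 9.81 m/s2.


GL = 9.81 * 117 * sin(42 deg) = 768 m/s

768 m/s


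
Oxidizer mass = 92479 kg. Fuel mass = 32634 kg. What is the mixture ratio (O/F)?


MR = 92479 / 32634 = 2.83

2.83


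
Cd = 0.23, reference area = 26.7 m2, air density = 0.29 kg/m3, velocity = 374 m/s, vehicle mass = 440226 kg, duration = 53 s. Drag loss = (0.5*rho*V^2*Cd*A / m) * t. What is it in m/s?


D = 0.5 * 0.29 * 374^2 * 0.23 * 26.7 = 124551.88 N
a = 124551.88 / 440226 = 0.2829 m/s2
dV = 0.2829 * 53 = 15.0 m/s

15.0 m/s


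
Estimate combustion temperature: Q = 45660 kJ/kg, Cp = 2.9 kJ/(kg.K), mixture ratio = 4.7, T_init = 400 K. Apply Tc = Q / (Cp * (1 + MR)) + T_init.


Tc = 45660 / (2.9 * (1 + 4.7)) + 400 = 3162 K

3162 K


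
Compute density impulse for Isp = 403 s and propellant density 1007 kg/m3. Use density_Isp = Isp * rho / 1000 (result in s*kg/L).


rho*Isp = 403 * 1007 / 1000 = 406 s*kg/L

406 s*kg/L


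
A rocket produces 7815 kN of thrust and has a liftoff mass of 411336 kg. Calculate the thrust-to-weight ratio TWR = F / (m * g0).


TWR = 7815000 / (411336 * 9.81) = 1.94

1.94


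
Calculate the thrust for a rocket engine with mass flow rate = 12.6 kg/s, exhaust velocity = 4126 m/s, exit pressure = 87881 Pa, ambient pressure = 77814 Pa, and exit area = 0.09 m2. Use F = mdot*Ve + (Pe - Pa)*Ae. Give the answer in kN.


F = 12.6 * 4126 + (87881 - 77814) * 0.09 = 52894.0 N = 52.9 kN

52.9 kN


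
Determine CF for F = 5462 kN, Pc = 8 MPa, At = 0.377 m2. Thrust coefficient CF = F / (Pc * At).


CF = 5462000 / (8e6 * 0.377) = 1.81

1.81


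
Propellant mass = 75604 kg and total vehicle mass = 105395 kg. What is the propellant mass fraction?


PMF = 75604 / 105395 = 0.717

0.717


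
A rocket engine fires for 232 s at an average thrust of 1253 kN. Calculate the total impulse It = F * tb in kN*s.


It = 1253 * 232 = 290696 kN*s

290696 kN*s


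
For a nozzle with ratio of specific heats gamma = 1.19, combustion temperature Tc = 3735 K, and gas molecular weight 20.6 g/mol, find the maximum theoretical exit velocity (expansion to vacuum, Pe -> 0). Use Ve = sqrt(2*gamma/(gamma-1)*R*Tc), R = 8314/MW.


R = 8314 / 20.6 = 403.59 J/(kg.K)
Ve = sqrt(2 * 1.19 / (1.19 - 1) * 403.59 * 3735) = 4345 m/s

4345 m/s


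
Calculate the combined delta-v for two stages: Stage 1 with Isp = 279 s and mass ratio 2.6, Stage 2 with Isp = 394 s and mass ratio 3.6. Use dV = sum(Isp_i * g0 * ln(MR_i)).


dV1 = 279 * 9.81 * ln(2.6) = 2615.2 m/s
dV2 = 394 * 9.81 * ln(3.6) = 4951.0 m/s
Total dV = 2615.2 + 4951.0 = 7566.2 m/s ~ 7566 m/s

7566 m/s


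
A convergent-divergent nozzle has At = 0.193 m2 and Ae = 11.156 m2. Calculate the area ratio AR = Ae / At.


AR = 11.156 / 0.193 = 57.8

57.8


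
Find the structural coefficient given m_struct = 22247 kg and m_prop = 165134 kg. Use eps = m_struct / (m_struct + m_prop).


eps = 22247 / (22247 + 165134) = 0.1187

0.1187


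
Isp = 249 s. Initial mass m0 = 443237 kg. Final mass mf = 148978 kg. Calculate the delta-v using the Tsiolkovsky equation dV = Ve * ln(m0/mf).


Ve = 249 * 9.81 = 2442.69 m/s
dV = 2442.69 * ln(443237/148978) = 2663 m/s

2663 m/s


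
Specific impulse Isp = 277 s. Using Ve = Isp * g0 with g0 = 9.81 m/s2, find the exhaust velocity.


Ve = Isp * g0 = 277 * 9.81 = 2717.4 m/s

2717.4 m/s


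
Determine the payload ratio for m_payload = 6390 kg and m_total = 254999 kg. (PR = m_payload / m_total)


PR = 6390 / 254999 = 0.0251

0.0251


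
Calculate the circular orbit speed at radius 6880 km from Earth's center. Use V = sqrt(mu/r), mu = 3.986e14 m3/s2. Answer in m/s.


V = sqrt(3.986e14 / 6880000) = 7612 m/s

7612 m/s


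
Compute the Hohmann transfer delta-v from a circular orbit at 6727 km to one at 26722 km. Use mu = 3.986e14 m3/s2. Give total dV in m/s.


V1 = sqrt(mu/r1) = 7697.65 m/s
dV1 = V1*(sqrt(2*r2/(r1+r2)) - 1) = 2032.42 m/s
V2 = sqrt(mu/r2) = 3862.19 m/s
dV2 = V2*(1 - sqrt(2*r1/(r1+r2))) = 1412.75 m/s
Total dV = 3445 m/s

3445 m/s


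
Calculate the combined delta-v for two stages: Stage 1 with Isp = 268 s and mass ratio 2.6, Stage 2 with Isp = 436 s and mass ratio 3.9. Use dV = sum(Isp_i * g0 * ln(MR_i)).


dV1 = 268 * 9.81 * ln(2.6) = 2512.1 m/s
dV2 = 436 * 9.81 * ln(3.9) = 5821.1 m/s
Total dV = 2512.1 + 5821.1 = 8333.2 m/s ~ 8333 m/s

8333 m/s


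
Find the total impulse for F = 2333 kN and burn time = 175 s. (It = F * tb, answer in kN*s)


It = 2333 * 175 = 408275 kN*s

408275 kN*s


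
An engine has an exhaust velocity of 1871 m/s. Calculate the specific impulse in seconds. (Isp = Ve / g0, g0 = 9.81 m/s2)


Isp = Ve / g0 = 1871 / 9.81 = 190.7 s

190.7 s


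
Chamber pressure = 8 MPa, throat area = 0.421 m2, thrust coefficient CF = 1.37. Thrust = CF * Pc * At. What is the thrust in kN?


F = 1.37 * 8e6 * 0.421 = 4.6142e+06 N = 4614.2 kN

4614.2 kN


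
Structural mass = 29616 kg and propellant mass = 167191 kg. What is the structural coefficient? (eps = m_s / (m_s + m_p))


eps = 29616 / (29616 + 167191) = 0.1505

0.1505


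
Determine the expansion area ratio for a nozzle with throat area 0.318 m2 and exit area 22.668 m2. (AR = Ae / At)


AR = 22.668 / 0.318 = 71.3

71.3


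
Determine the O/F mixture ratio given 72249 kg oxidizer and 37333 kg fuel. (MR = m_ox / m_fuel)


MR = 72249 / 37333 = 1.94

1.94


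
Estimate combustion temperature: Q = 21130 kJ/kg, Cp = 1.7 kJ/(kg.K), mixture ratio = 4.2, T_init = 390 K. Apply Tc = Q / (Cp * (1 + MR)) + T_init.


Tc = 21130 / (1.7 * (1 + 4.2)) + 390 = 2780 K

2780 K


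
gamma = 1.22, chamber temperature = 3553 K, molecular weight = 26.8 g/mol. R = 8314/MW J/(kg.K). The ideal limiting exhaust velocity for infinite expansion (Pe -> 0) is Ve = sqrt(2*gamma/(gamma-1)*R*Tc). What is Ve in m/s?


R = 8314 / 26.8 = 310.22 J/(kg.K)
Ve = sqrt(2 * 1.22 / (1.22 - 1) * 310.22 * 3553) = 3496 m/s

3496 m/s


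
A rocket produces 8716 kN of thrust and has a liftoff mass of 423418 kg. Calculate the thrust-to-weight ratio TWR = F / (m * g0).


TWR = 8716000 / (423418 * 9.81) = 2.1

2.1


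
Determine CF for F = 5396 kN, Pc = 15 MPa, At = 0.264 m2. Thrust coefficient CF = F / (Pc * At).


CF = 5396000 / (15e6 * 0.264) = 1.36

1.36


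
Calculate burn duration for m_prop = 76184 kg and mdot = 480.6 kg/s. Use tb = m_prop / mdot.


tb = 76184 / 480.6 = 158.5 s

158.5 s


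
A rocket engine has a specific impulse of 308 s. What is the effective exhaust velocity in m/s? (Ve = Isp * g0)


Ve = Isp * g0 = 308 * 9.81 = 3021.5 m/s

3021.5 m/s


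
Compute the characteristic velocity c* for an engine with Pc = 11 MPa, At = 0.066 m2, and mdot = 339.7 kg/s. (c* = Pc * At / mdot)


c* = 11e6 * 0.066 / 339.7 = 2137 m/s

2137 m/s


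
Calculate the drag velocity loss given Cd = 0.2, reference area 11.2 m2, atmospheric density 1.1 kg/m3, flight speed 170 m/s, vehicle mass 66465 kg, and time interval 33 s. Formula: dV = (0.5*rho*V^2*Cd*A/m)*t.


D = 0.5 * 1.1 * 170^2 * 0.2 * 11.2 = 35604.8 N
a = 35604.8 / 66465 = 0.5357 m/s2
dV = 0.5357 * 33 = 17.7 m/s

17.7 m/s


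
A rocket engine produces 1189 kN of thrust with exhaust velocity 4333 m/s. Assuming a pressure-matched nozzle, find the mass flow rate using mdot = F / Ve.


mdot = F / Ve = 1189000 / 4333 = 274.4 kg/s

274.4 kg/s


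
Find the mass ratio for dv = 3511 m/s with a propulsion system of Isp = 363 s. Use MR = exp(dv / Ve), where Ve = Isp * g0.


Ve = 363 * 9.81 = 3561.03 m/s
MR = exp(3511 / 3561.03) = 2.68

2.68


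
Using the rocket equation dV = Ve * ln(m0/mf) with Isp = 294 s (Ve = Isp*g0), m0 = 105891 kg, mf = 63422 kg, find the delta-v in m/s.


Ve = 294 * 9.81 = 2884.14 m/s
dV = 2884.14 * ln(105891/63422) = 1478 m/s

1478 m/s


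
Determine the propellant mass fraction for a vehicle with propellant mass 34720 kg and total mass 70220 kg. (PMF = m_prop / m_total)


PMF = 34720 / 70220 = 0.494

0.494


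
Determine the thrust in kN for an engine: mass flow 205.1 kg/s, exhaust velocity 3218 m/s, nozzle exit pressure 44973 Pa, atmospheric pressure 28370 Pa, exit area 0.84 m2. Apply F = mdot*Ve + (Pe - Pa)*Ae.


F = 205.1 * 3218 + (44973 - 28370) * 0.84 = 673958.0 N = 674.0 kN

674.0 kN


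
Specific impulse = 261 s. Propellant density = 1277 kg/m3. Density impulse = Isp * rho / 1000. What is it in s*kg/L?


rho*Isp = 261 * 1277 / 1000 = 333 s*kg/L

333 s*kg/L


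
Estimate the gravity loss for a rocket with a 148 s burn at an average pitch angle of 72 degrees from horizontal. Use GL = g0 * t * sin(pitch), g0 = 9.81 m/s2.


GL = 9.81 * 148 * sin(72 deg) = 1381 m/s

1381 m/s


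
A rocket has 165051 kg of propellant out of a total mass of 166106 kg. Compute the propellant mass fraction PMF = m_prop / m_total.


PMF = 165051 / 166106 = 0.994

0.994


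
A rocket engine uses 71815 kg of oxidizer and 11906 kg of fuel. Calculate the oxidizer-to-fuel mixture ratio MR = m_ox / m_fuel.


MR = 71815 / 11906 = 6.03

6.03


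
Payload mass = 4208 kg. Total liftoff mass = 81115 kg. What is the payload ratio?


PR = 4208 / 81115 = 0.0519

0.0519


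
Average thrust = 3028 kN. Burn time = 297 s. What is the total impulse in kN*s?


It = 3028 * 297 = 899316 kN*s

899316 kN*s


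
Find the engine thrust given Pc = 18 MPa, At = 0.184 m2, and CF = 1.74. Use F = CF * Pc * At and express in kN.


F = 1.74 * 18e6 * 0.184 = 5.7629e+06 N = 5762.9 kN

5762.9 kN


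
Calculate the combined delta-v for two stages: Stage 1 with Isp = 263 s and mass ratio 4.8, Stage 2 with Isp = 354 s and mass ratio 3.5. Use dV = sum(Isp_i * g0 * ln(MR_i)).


dV1 = 263 * 9.81 * ln(4.8) = 4047.1 m/s
dV2 = 354 * 9.81 * ln(3.5) = 4350.5 m/s
Total dV = 4047.1 + 4350.5 = 8397.6 m/s ~ 8398 m/s

8398 m/s


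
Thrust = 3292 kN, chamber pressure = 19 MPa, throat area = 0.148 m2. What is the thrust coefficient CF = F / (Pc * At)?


CF = 3292000 / (19e6 * 0.148) = 1.17

1.17


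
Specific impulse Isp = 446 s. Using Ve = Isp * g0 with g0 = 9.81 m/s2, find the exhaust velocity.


Ve = Isp * g0 = 446 * 9.81 = 4375.3 m/s

4375.3 m/s


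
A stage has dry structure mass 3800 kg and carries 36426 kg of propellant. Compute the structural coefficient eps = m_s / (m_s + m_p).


eps = 3800 / (3800 + 36426) = 0.0945

0.0945


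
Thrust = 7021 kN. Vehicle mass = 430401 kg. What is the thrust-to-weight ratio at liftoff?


TWR = 7021000 / (430401 * 9.81) = 1.66

1.66


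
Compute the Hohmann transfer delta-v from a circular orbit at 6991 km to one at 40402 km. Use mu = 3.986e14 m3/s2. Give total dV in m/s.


V1 = sqrt(mu/r1) = 7550.9 m/s
dV1 = V1*(sqrt(2*r2/(r1+r2)) - 1) = 2308.67 m/s
V2 = sqrt(mu/r2) = 3140.99 m/s
dV2 = V2*(1 - sqrt(2*r1/(r1+r2))) = 1434.93 m/s
Total dV = 3744 m/s

3744 m/s


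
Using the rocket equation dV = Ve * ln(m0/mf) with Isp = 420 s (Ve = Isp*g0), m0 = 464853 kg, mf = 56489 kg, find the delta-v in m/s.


Ve = 420 * 9.81 = 4120.2 m/s
dV = 4120.2 * ln(464853/56489) = 8684 m/s

8684 m/s


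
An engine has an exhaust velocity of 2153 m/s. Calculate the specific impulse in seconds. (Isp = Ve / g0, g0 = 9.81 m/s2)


Isp = Ve / g0 = 2153 / 9.81 = 219.5 s

219.5 s


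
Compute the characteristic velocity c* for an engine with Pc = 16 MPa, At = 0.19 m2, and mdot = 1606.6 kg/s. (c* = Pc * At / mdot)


c* = 16e6 * 0.19 / 1606.6 = 1892 m/s

1892 m/s


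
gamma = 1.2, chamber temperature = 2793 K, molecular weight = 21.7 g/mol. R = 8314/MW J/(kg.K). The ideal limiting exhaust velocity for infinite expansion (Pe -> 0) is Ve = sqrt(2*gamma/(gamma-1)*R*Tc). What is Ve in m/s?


R = 8314 / 21.7 = 383.13 J/(kg.K)
Ve = sqrt(2 * 1.2 / (1.2 - 1) * 383.13 * 2793) = 3583 m/s

3583 m/s


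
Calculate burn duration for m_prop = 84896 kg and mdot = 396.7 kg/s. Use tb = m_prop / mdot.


tb = 84896 / 396.7 = 214.0 s

214.0 s


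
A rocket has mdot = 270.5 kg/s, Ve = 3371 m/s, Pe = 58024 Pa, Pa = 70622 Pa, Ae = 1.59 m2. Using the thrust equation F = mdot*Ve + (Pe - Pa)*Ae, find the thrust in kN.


F = 270.5 * 3371 + (58024 - 70622) * 1.59 = 891825.0 N = 891.8 kN

891.8 kN


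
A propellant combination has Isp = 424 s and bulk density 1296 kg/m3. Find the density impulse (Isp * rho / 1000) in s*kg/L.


rho*Isp = 424 * 1296 / 1000 = 550 s*kg/L

550 s*kg/L


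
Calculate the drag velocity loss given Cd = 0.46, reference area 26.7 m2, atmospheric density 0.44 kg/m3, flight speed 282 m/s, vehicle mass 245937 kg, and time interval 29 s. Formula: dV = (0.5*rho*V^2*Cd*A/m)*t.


D = 0.5 * 0.44 * 282^2 * 0.46 * 26.7 = 214877.03 N
a = 214877.03 / 245937 = 0.8737 m/s2
dV = 0.8737 * 29 = 25.3 m/s

25.3 m/s


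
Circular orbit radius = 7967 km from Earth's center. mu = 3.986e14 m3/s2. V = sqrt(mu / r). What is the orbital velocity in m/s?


V = sqrt(3.986e14 / 7967000) = 7073 m/s

7073 m/s


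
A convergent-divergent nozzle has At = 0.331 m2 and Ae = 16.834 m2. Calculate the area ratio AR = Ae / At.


AR = 16.834 / 0.331 = 50.9

50.9


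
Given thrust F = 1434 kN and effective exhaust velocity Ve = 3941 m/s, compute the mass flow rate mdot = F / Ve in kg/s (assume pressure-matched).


mdot = F / Ve = 1434000 / 3941 = 363.9 kg/s

363.9 kg/s


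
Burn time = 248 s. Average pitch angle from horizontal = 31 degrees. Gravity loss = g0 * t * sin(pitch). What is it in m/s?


GL = 9.81 * 248 * sin(31 deg) = 1253 m/s

1253 m/s


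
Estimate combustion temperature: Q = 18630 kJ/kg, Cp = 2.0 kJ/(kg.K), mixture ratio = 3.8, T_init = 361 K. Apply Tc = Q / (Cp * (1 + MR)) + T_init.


Tc = 18630 / (2.0 * (1 + 3.8)) + 361 = 2302 K

2302 K


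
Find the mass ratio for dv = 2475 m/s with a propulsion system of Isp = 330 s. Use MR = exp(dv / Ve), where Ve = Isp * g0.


Ve = 330 * 9.81 = 3237.3 m/s
MR = exp(2475 / 3237.3) = 2.148

2.148


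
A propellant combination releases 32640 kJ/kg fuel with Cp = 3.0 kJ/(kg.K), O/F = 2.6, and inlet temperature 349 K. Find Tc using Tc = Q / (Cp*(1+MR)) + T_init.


Tc = 32640 / (3.0 * (1 + 2.6)) + 349 = 3371 K

3371 K


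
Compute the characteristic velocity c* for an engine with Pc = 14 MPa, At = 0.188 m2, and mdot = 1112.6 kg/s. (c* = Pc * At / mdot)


c* = 14e6 * 0.188 / 1112.6 = 2366 m/s

2366 m/s


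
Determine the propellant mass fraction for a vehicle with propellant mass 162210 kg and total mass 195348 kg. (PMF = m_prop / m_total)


PMF = 162210 / 195348 = 0.83

0.83


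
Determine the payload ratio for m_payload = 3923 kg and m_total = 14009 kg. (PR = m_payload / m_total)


PR = 3923 / 14009 = 0.28

0.28


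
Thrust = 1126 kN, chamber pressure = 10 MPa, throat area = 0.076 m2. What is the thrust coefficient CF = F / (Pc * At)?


CF = 1126000 / (10e6 * 0.076) = 1.48

1.48


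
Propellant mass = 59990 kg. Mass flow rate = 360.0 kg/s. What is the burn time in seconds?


tb = 59990 / 360.0 = 166.6 s

166.6 s


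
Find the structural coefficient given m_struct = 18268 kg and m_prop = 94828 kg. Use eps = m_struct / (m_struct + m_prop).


eps = 18268 / (18268 + 94828) = 0.1615

0.1615


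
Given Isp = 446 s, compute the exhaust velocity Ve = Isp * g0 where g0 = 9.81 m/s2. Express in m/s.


Ve = Isp * g0 = 446 * 9.81 = 4375.3 m/s

4375.3 m/s


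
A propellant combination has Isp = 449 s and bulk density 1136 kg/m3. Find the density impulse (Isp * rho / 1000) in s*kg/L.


rho*Isp = 449 * 1136 / 1000 = 510 s*kg/L

510 s*kg/L


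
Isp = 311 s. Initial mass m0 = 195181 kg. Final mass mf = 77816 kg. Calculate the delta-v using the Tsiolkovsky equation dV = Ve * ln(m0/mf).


Ve = 311 * 9.81 = 3050.91 m/s
dV = 3050.91 * ln(195181/77816) = 2806 m/s

2806 m/s


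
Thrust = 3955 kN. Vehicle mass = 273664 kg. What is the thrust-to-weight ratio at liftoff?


TWR = 3955000 / (273664 * 9.81) = 1.47

1.47


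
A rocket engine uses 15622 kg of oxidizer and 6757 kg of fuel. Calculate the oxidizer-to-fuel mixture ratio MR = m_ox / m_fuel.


MR = 15622 / 6757 = 2.31

2.31


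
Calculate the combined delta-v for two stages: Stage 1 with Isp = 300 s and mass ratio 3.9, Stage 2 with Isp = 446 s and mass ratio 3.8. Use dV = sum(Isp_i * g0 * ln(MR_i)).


dV1 = 300 * 9.81 * ln(3.9) = 4005.4 m/s
dV2 = 446 * 9.81 * ln(3.8) = 5841.0 m/s
Total dV = 4005.4 + 5841.0 = 9846.4 m/s ~ 9846 m/s

9846 m/s


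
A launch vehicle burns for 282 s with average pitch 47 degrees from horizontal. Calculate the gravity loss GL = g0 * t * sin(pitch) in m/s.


GL = 9.81 * 282 * sin(47 deg) = 2023 m/s

2023 m/s


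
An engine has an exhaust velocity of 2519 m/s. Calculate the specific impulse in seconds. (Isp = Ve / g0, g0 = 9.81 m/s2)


Isp = Ve / g0 = 2519 / 9.81 = 256.8 s

256.8 s


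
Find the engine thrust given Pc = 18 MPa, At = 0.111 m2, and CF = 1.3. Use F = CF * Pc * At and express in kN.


F = 1.3 * 18e6 * 0.111 = 2.5974e+06 N = 2597.4 kN

2597.4 kN


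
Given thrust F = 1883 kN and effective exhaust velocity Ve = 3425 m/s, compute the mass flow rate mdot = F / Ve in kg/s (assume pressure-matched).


mdot = F / Ve = 1883000 / 3425 = 549.8 kg/s

549.8 kg/s


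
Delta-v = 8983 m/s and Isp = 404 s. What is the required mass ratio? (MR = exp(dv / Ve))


Ve = 404 * 9.81 = 3963.24 m/s
MR = exp(8983 / 3963.24) = 9.646

9.646


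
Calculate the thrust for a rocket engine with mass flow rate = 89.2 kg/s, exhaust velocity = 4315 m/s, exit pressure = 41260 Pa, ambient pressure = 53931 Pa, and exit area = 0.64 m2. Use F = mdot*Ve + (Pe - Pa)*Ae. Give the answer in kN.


F = 89.2 * 4315 + (41260 - 53931) * 0.64 = 376789.0 N = 376.8 kN

376.8 kN


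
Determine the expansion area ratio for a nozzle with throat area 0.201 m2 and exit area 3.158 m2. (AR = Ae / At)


AR = 3.158 / 0.201 = 15.7

15.7


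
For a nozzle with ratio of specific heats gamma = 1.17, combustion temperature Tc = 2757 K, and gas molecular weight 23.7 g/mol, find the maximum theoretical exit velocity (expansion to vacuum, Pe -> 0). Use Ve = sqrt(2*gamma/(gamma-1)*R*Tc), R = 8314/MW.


R = 8314 / 23.7 = 350.8 J/(kg.K)
Ve = sqrt(2 * 1.17 / (1.17 - 1) * 350.8 * 2757) = 3649 m/s

3649 m/s


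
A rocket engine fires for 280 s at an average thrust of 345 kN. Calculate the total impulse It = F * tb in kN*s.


It = 345 * 280 = 96600 kN*s

96600 kN*s


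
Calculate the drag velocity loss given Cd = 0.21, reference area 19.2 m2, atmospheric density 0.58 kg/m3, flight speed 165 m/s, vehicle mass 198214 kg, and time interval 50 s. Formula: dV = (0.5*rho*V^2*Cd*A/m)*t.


D = 0.5 * 0.58 * 165^2 * 0.21 * 19.2 = 31833.65 N
a = 31833.65 / 198214 = 0.1606 m/s2
dV = 0.1606 * 50 = 8.0 m/s

8.0 m/s


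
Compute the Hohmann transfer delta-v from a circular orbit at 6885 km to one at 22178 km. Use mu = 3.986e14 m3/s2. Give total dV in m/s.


V1 = sqrt(mu/r1) = 7608.81 m/s
dV1 = V1*(sqrt(2*r2/(r1+r2)) - 1) = 1791.08 m/s
V2 = sqrt(mu/r2) = 4239.43 m/s
dV2 = V2*(1 - sqrt(2*r1/(r1+r2))) = 1321.3 m/s
Total dV = 3112 m/s

3112 m/s


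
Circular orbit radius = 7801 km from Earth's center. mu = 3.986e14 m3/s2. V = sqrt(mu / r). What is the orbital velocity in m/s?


V = sqrt(3.986e14 / 7801000) = 7148 m/s

7148 m/s


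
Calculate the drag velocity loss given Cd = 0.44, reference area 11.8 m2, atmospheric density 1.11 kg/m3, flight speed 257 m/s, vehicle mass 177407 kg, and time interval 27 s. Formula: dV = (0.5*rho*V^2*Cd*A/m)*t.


D = 0.5 * 1.11 * 257^2 * 0.44 * 11.8 = 190324.16 N
a = 190324.16 / 177407 = 1.0728 m/s2
dV = 1.0728 * 27 = 29.0 m/s

29.0 m/s


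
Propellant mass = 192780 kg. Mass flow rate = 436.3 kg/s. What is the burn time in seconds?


tb = 192780 / 436.3 = 441.9 s

441.9 s


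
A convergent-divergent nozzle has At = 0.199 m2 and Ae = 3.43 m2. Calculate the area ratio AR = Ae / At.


AR = 3.43 / 0.199 = 17.2

17.2


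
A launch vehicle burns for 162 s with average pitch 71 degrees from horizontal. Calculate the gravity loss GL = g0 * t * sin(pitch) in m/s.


GL = 9.81 * 162 * sin(71 deg) = 1503 m/s

1503 m/s


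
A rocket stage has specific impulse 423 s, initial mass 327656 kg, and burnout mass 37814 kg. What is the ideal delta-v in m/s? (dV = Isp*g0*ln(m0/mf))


Ve = 423 * 9.81 = 4149.63 m/s
dV = 4149.63 * ln(327656/37814) = 8960 m/s

8960 m/s


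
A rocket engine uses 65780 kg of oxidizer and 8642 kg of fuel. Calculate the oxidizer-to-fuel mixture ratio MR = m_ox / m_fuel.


MR = 65780 / 8642 = 7.61

7.61


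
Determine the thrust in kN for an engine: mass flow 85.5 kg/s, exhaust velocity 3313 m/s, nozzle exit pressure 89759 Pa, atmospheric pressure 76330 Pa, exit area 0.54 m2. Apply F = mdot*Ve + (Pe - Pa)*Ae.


F = 85.5 * 3313 + (89759 - 76330) * 0.54 = 290513.0 N = 290.5 kN

290.5 kN


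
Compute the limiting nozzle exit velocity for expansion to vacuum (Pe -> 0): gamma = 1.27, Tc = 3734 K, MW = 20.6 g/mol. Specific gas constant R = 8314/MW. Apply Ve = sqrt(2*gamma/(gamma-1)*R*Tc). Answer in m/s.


R = 8314 / 20.6 = 403.59 J/(kg.K)
Ve = sqrt(2 * 1.27 / (1.27 - 1) * 403.59 * 3734) = 3765 m/s

3765 m/s


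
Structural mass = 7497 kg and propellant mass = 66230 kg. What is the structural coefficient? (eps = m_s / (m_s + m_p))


eps = 7497 / (7497 + 66230) = 0.1017

0.1017


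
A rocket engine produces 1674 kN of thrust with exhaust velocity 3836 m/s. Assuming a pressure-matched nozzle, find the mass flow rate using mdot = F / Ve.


mdot = F / Ve = 1674000 / 3836 = 436.4 kg/s

436.4 kg/s


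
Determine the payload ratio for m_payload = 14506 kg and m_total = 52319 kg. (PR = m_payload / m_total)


PR = 14506 / 52319 = 0.2773

0.2773


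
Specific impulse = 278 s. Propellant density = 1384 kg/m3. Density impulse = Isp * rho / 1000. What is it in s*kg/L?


rho*Isp = 278 * 1384 / 1000 = 385 s*kg/L

385 s*kg/L


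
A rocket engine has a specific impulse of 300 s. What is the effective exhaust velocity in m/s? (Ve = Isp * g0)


Ve = Isp * g0 = 300 * 9.81 = 2943.0 m/s

2943.0 m/s


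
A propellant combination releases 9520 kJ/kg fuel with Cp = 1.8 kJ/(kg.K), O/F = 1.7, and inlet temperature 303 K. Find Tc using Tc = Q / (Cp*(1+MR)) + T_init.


Tc = 9520 / (1.8 * (1 + 1.7)) + 303 = 2262 K

2262 K


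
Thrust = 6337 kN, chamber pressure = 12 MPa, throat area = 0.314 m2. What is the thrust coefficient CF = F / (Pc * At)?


CF = 6337000 / (12e6 * 0.314) = 1.68

1.68


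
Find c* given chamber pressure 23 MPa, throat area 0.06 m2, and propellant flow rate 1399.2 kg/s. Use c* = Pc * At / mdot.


c* = 23e6 * 0.06 / 1399.2 = 986 m/s

986 m/s


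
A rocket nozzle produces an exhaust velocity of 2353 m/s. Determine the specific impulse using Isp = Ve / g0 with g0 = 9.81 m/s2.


Isp = Ve / g0 = 2353 / 9.81 = 239.9 s

239.9 s


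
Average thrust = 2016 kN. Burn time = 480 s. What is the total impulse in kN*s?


It = 2016 * 480 = 967680 kN*s

967680 kN*s


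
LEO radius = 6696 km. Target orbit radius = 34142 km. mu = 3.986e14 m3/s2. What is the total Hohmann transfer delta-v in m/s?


V1 = sqrt(mu/r1) = 7715.44 m/s
dV1 = V1*(sqrt(2*r2/(r1+r2)) - 1) = 2261.28 m/s
V2 = sqrt(mu/r2) = 3416.84 m/s
dV2 = V2*(1 - sqrt(2*r1/(r1+r2))) = 1460.18 m/s
Total dV = 3721 m/s

3721 m/s


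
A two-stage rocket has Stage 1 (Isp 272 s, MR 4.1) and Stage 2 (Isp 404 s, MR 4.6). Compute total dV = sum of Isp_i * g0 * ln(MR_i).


dV1 = 272 * 9.81 * ln(4.1) = 3765.0 m/s
dV2 = 404 * 9.81 * ln(4.6) = 6048.1 m/s
Total dV = 3765.0 + 6048.1 = 9813.1 m/s ~ 9813 m/s

9813 m/s


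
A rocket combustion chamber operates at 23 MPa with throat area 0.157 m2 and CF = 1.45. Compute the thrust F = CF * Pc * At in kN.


F = 1.45 * 23e6 * 0.157 = 5.2360e+06 N = 5235.9 kN

5235.9 kN


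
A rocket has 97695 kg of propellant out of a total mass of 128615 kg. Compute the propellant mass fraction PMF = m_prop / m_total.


PMF = 97695 / 128615 = 0.76

0.76


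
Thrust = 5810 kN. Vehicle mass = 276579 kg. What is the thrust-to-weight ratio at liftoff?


TWR = 5810000 / (276579 * 9.81) = 2.14

2.14


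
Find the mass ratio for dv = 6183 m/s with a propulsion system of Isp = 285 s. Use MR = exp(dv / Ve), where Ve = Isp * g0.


Ve = 285 * 9.81 = 2795.85 m/s
MR = exp(6183 / 2795.85) = 9.129

9.129


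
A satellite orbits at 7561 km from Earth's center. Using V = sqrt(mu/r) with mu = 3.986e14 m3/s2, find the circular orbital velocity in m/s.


V = sqrt(3.986e14 / 7561000) = 7261 m/s

7261 m/s


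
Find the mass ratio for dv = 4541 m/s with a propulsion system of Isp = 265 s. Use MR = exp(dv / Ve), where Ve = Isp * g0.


Ve = 265 * 9.81 = 2599.65 m/s
MR = exp(4541 / 2599.65) = 5.736

5.736


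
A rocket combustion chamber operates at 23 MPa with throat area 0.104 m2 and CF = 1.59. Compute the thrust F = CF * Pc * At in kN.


F = 1.59 * 23e6 * 0.104 = 3.8033e+06 N = 3803.3 kN

3803.3 kN


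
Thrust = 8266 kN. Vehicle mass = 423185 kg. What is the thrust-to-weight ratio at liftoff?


TWR = 8266000 / (423185 * 9.81) = 1.99

1.99


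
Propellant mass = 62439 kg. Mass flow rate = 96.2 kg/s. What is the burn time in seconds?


tb = 62439 / 96.2 = 649.1 s

649.1 s


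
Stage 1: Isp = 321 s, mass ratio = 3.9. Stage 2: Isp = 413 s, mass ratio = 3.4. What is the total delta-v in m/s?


dV1 = 321 * 9.81 * ln(3.9) = 4285.7 m/s
dV2 = 413 * 9.81 * ln(3.4) = 4958.2 m/s
Total dV = 4285.7 + 4958.2 = 9243.9 m/s ~ 9244 m/s

9244 m/s


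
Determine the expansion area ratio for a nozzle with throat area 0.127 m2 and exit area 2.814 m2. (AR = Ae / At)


AR = 2.814 / 0.127 = 22.2

22.2


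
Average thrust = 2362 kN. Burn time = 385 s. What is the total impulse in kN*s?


It = 2362 * 385 = 909370 kN*s

909370 kN*s


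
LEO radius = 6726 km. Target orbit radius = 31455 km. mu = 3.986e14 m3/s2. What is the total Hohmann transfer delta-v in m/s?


V1 = sqrt(mu/r1) = 7698.22 m/s
dV1 = V1*(sqrt(2*r2/(r1+r2)) - 1) = 2183.36 m/s
V2 = sqrt(mu/r2) = 3559.79 m/s
dV2 = V2*(1 - sqrt(2*r1/(r1+r2))) = 1446.81 m/s
Total dV = 3630 m/s

3630 m/s


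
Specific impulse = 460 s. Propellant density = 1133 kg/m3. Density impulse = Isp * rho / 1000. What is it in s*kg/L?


rho*Isp = 460 * 1133 / 1000 = 521 s*kg/L

521 s*kg/L


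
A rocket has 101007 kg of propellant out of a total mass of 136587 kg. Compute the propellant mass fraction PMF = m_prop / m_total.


PMF = 101007 / 136587 = 0.74

0.74


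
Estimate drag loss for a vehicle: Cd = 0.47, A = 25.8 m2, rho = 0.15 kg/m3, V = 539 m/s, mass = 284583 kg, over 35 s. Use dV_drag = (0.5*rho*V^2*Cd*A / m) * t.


D = 0.5 * 0.15 * 539^2 * 0.47 * 25.8 = 264214.32 N
a = 264214.32 / 284583 = 0.9284 m/s2
dV = 0.9284 * 35 = 32.5 m/s

32.5 m/s


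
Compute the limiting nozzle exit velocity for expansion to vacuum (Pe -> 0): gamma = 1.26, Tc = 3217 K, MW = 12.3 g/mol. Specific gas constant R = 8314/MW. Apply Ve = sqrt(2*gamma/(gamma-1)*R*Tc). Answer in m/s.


R = 8314 / 12.3 = 675.93 J/(kg.K)
Ve = sqrt(2 * 1.26 / (1.26 - 1) * 675.93 * 3217) = 4591 m/s

4591 m/s


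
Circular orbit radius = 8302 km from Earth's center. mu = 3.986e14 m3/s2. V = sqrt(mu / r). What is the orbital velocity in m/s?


V = sqrt(3.986e14 / 8302000) = 6929 m/s

6929 m/s


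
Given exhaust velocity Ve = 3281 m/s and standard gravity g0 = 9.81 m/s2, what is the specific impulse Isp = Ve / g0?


Isp = Ve / g0 = 3281 / 9.81 = 334.5 s

334.5 s


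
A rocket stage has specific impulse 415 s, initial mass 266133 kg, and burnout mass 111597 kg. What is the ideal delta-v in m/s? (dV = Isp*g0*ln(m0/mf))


Ve = 415 * 9.81 = 4071.15 m/s
dV = 4071.15 * ln(266133/111597) = 3538 m/s

3538 m/s


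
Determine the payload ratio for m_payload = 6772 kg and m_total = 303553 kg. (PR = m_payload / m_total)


PR = 6772 / 303553 = 0.0223

0.0223


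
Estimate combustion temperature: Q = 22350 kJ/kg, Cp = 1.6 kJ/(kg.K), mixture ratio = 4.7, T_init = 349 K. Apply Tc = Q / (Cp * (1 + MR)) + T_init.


Tc = 22350 / (1.6 * (1 + 4.7)) + 349 = 2800 K

2800 K


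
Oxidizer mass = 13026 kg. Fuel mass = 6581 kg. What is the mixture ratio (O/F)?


MR = 13026 / 6581 = 1.98

1.98


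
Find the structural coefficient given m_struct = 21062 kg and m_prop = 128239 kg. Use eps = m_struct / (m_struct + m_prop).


eps = 21062 / (21062 + 128239) = 0.1411

0.1411


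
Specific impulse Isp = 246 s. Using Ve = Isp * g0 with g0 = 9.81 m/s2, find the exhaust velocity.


Ve = Isp * g0 = 246 * 9.81 = 2413.3 m/s

2413.3 m/s


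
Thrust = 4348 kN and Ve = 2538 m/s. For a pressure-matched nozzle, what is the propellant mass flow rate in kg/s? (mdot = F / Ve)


mdot = F / Ve = 4348000 / 2538 = 1713.2 kg/s

1713.2 kg/s


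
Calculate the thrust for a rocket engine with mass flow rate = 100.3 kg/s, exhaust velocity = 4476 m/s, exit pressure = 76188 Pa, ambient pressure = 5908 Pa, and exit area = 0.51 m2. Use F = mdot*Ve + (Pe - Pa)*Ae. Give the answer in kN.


F = 100.3 * 4476 + (76188 - 5908) * 0.51 = 484786.0 N = 484.8 kN

484.8 kN


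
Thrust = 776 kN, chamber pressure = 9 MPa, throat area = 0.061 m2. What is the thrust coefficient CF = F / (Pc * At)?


CF = 776000 / (9e6 * 0.061) = 1.41

1.41


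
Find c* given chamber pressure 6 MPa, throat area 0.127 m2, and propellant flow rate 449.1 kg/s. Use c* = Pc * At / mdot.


c* = 6e6 * 0.127 / 449.1 = 1697 m/s

1697 m/s


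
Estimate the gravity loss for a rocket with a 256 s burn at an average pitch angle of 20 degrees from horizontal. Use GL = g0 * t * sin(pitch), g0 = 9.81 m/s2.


GL = 9.81 * 256 * sin(20 deg) = 859 m/s

859 m/s


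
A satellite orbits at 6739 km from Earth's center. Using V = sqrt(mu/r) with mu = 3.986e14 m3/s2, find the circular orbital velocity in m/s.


V = sqrt(3.986e14 / 6739000) = 7691 m/s

7691 m/s
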